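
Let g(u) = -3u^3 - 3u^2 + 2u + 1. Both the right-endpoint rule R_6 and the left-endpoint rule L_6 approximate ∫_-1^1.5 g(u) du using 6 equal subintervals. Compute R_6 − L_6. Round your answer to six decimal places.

-4.947917

R_6 ≈ -6.52560764.
L_6 ≈ -1.57769097.
R_6 − L_6 ≈ -4.947917.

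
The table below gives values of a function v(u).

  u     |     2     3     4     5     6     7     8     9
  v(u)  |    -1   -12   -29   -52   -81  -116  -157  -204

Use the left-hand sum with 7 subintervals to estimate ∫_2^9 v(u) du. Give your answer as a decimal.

Δu = 1.
Sum = 1·[(-1) + (-12) + (-29) + (-52) + (-81) + (-116) + (-157)] = -448.

-448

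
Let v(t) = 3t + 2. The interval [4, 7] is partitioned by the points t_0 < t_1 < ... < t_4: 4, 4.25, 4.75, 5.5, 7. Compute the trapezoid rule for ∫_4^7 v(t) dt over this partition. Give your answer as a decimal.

Subinterval widths: 0.25, 0.5, 0.75, 1.5.
v(4) = 14, v(4.25) = 14.75, v(4.75) = 16.25, v(5.5) = 18.5, v(7) = 23.
On each subinterval the trapezoid contributes (Δt_i/2)·[v(t_{i-1}) + v(t_i)].
Sum = 55.5.

55.5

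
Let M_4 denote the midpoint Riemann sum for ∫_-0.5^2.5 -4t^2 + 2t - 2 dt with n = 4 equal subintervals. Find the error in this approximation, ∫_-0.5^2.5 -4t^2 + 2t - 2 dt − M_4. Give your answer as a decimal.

Exact integral: ∫_-0.5^2.5 f(t) dt = -21.
M_4 = -20.4375.
Error = -21 − (-20.4375) = -0.5625.

-0.5625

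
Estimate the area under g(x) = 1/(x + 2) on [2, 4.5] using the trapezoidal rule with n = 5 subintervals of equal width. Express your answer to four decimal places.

0.4863

Δx = (4.5 − 2)/5 = 0.5.
g(2) = 0.25, g(2.5) = 2/9, g(3) = 0.2, g(3.5) = 2/11, g(4) = 1/6, g(4.5) = 2/13.
T_5 = (Δx/2)·[g(x_0) + 2g(x_1) + ... + 2g(x_{4}) + g(x_5)].
Sum ≈ 0.4863.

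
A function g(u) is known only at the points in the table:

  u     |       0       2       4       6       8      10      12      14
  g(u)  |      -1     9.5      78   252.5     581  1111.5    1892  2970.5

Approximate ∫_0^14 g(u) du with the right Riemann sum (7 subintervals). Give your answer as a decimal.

13790

Δu = 2.
Sum = 2·[9.5 + 78 + 252.5 + 581 + 1111.5 + 1892 + 2970.5] = 13790.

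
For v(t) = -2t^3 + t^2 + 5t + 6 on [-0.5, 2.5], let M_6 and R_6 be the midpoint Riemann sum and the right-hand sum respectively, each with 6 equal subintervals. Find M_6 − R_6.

3.5625

M_6 = 19.0625.
R_6 = 15.5.
M_6 − R_6 = 3.5625.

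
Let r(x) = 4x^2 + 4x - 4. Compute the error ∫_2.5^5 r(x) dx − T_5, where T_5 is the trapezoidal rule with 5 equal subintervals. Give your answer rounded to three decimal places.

-0.417

Exact integral: ∫_2.5^5 r(x) dx ≈ 173.33333.
T_5 = 173.75.
Error ≈ 173.33333 − 173.75 ≈ -0.417.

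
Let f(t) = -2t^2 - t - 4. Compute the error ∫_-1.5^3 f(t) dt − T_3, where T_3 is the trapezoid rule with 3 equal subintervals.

Exact integral: ∫_-1.5^3 f(t) dt = -41.625.
T_3 = -45.
Error = -41.625 − (-45) = 3.375.

3.375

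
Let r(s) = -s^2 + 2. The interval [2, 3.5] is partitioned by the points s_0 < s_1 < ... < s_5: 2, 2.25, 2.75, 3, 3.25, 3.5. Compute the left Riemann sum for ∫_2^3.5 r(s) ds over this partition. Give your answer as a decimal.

-7.3125

Subinterval widths: 0.25, 0.5, 0.25, 0.25, 0.25.
Left endpoints: 2, 2.25, 2.75, 3, 3.25.
r(2) = -2, r(2.25) = -3.0625, r(2.75) = -5.5625, r(3) = -7, r(3.25) = -8.5625.
Sum = Σ Δs_i · r(s_i).
Sum = -7.3125.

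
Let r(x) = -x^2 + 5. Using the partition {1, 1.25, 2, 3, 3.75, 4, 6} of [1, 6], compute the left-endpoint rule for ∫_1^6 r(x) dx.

Subinterval widths: 0.25, 0.75, 1, 0.75, 0.25, 2.
Left endpoints: 1, 1.25, 2, 3, 3.75, 4.
r(1) = 4, r(1.25) = 3.4375, r(2) = 1, r(3) = -4, r(3.75) = -9.0625, r(4) = -11.
Sum = Σ Δx_i · r(x_i).
Sum = -22.6875.

-22.6875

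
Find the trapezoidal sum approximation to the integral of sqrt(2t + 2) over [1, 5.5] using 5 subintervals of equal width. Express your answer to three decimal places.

Δt = (5.5 − 1)/5 = 0.9.
f(1) ≈ 2.000, f(1.9) ≈ 2.408, f(2.8) ≈ 2.757, f(3.7) ≈ 3.066, f(4.6) ≈ 3.347, f(5.5) ≈ 3.606.
T_5 = (Δt/2)·[f(t_0) + 2f(t_1) + ... + 2f(t_{4}) + f(t_5)].
Sum ≈ 12.942.

12.942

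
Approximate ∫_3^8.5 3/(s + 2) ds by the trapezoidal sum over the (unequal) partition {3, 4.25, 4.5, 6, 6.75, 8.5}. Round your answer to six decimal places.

2.239293

Subinterval widths: 1.25, 0.25, 1.5, 0.75, 1.75.
f(3) = 0.6, f(4.25) = 0.48, f(4.5) = 6/13, f(6) = 0.375, f(6.75) = 12/35, f(8.5) = 2/7.
On each subinterval the trapezoid contributes (Δs_i/2)·[f(s_{i-1}) + f(s_i)].
Sum ≈ 2.239293.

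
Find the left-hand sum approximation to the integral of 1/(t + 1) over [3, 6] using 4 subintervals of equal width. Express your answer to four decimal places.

0.6018

Δt = (6 − 3)/4 = 0.75.
Left endpoints: 3, 3.75, 4.5, 5.25.
f(3) = 0.25, f(3.75) = 4/19, f(4.5) = 2/11, f(5.25) = 0.16.
Sum = Δt · [f(3) + f(3.75) + f(4.5) + f(5.25)].
Sum ≈ 0.6018.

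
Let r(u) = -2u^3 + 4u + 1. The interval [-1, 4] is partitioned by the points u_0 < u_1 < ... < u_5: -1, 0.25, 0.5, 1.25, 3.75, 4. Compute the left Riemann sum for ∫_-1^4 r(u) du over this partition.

-15.828125

Subinterval widths: 1.25, 0.25, 0.75, 2.5, 0.25.
Left endpoints: -1, 0.25, 0.5, 1.25, 3.75.
r(-1) = -1, r(0.25) = 1.96875, r(0.5) = 2.75, r(1.25) = 2.09375, r(3.75) = -89.46875.
Sum = Σ Δu_i · r(u_i).
Sum = -15.828125.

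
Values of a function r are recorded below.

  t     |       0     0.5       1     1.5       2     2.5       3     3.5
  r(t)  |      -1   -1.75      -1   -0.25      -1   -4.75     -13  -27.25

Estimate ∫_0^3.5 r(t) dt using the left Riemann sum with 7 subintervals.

-11.375

Δt = 0.5.
Sum = 0.5·[(-1) + (-1.75) + (-1) + (-0.25) + (-1) + (-4.75) + (-13)] = -11.375.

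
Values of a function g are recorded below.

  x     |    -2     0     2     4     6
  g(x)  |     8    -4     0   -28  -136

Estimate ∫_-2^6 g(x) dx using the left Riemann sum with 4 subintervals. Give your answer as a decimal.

Δx = 2.
Sum = 2·[8 + (-4) + 0 + (-28)] = -48.

-48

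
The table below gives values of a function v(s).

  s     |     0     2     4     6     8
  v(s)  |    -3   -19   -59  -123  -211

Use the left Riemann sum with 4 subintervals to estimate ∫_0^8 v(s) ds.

-408

Δs = 2.
Sum = 2·[(-3) + (-19) + (-59) + (-123)] = -408.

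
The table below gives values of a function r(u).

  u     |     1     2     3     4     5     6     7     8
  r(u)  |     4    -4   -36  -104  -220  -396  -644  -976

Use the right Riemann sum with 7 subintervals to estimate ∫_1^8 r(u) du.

-2380

Δu = 1.
Sum = 1·[(-4) + (-36) + (-104) + (-220) + (-396) + (-644) + (-976)] = -2380.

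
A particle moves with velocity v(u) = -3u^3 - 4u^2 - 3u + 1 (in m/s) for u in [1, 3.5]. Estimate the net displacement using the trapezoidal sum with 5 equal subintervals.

-184.53125

Δu = (3.5 − 1)/5 = 0.5.
v(1) = -9, v(1.5) = -22.625, v(2) = -45, v(2.5) = -78.375, v(3) = -125, v(3.5) = -187.125.
T_5 = (Δu/2)·[v(u_0) + 2v(u_1) + ... + 2v(u_{4}) + v(u_5)].
Sum = -184.53125.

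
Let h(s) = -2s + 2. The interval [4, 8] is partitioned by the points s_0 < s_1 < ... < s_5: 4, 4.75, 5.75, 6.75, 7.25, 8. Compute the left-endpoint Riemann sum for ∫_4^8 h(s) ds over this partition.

Subinterval widths: 0.75, 1, 1, 0.5, 0.75.
Left endpoints: 4, 4.75, 5.75, 6.75, 7.25.
h(4) = -6, h(4.75) = -7.5, h(5.75) = -9.5, h(6.75) = -11.5, h(7.25) = -12.5.
Sum = Σ Δs_i · h(s_i).
Sum = -36.625.

-36.625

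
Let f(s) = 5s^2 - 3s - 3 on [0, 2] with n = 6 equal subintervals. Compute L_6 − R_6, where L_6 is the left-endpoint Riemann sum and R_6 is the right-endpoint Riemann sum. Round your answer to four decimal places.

L_6 ≈ -0.814815.
R_6 ≈ 3.851852.
L_6 − R_6 ≈ -4.6667.

-4.6667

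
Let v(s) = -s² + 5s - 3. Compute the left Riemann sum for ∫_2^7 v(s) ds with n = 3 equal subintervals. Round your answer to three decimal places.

0.185

Δs = (7 − 2)/3 = 5/3.
Left endpoints: 2, 11/3, 16/3.
v(2) = 3, v(11/3) = 17/9, v(16/3) = -43/9.
Sum = Δs · [v(2) + v(11/3) + v(16/3)].
Sum ≈ 0.185.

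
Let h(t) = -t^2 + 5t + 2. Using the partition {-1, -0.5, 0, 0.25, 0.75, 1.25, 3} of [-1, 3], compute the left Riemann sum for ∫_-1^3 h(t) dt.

14.015625

Subinterval widths: 0.5, 0.5, 0.25, 0.5, 0.5, 1.75.
Left endpoints: -1, -0.5, 0, 0.25, 0.75, 1.25.
h(-1) = -4, h(-0.5) = -0.75, h(0) = 2, h(0.25) = 3.1875, h(0.75) = 5.1875, h(1.25) = 6.6875.
Sum = Σ Δt_i · h(t_i).
Sum = 14.015625.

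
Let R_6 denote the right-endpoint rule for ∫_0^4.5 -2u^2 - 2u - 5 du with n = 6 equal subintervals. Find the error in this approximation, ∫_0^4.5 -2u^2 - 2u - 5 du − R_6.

Exact integral: ∫_0^4.5 f(u) du = -103.5.
R_6 = -122.90625.
Error = -103.5 − (-122.90625) = 19.40625.

19.40625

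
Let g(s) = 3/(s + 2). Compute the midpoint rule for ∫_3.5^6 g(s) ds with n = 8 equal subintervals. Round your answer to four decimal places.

Δs = (6 − 3.5)/8 = 0.3125.
Midpoints: 3.65625, 3.96875, 4.28125, 4.59375, 4.90625, 5.21875, 5.53125, 5.84375.
g(3.65625) = 96/181, g(3.96875) = 96/191, g(4.28125) = 32/67, g(4.59375) = 96/211, g(4.90625) = 96/221, g(5.21875) = 32/77, g(5.53125) = 96/241, g(5.84375) = 96/251.
Sum = Δs · [g(3.65625) + g(3.96875) + g(4.28125) + ...].
Sum ≈ 1.1239.

1.1239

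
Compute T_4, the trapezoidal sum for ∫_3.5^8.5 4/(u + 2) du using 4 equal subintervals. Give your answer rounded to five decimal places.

Δu = (8.5 − 3.5)/4 = 1.25.
f(3.5) = 8/11, f(4.75) = 16/27, f(6) = 0.5, f(7.25) = 16/37, f(8.5) = 8/21.
T_4 = (Δu/2)·[f(u_0) + 2f(u_1) + 2f(u_2) + 2f(u_3) + f(u_4)].
Sum ≈ 2.59892.

2.59892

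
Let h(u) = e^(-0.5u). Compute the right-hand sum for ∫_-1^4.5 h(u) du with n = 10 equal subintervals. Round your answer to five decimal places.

2.68166

Δu = (4.5 − (-1))/10 = 0.55.
Right endpoints: -0.45, 0.1, 0.65, 1.2, 1.75, 2.3, 2.85, 3.4, 3.95, 4.5.
h(-0.45) ≈ 1.25232, h(0.1) ≈ 0.95123, h(0.65) ≈ 0.72253, h(1.2) ≈ 0.54881, h(1.75) ≈ 0.41686, h(2.3) ≈ 0.31664, h(2.85) ≈ 0.24051, h(3.4) ≈ 0.18268, h(3.95) ≈ 0.13876, h(4.5) ≈ 0.10540.
Sum = Δu · [h(-0.45) + h(0.1) + h(0.65) + ...].
Sum ≈ 2.68166.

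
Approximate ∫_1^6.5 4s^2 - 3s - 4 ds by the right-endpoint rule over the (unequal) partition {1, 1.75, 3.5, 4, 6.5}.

Subinterval widths: 0.75, 1.75, 0.5, 2.5.
Right endpoints: 1.75, 3.5, 4, 6.5.
f(1.75) = 3, f(3.5) = 34.5, f(4) = 48, f(6.5) = 145.5.
Sum = Σ Δs_i · f(s_i).
Sum = 450.375.

450.375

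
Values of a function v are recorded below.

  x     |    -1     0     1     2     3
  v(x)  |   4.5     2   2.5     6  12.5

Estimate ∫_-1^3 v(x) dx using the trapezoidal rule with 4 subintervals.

19

Δx = 1.
T_4 = (1/2)·[4.5 + 2·2 + 2·2.5 + 2·6 + 12.5] = 19.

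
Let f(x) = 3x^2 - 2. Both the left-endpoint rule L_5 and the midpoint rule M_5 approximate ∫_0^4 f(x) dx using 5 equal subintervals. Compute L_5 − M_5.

-17.28

L_5 = 38.08.
M_5 = 55.36.
L_5 − M_5 = -17.28.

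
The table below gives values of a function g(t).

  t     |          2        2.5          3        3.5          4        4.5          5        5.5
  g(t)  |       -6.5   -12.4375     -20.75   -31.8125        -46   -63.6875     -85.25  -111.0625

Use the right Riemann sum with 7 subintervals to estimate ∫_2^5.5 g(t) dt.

-185.5

Δt = 0.5.
Sum = 0.5·[(-12.4375) + (-20.75) + (-31.8125) + (-46) + (-63.6875) + (-85.25) + (-111.0625)] = -185.5.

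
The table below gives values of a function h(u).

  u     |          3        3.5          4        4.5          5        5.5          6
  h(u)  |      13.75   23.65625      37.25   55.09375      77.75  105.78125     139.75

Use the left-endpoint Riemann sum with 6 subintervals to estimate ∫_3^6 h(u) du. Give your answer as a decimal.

156.640625

Δu = 0.5.
Sum = 0.5·[13.75 + 23.65625 + 37.25 + 55.09375 + 77.75 + 105.78125] = 156.640625.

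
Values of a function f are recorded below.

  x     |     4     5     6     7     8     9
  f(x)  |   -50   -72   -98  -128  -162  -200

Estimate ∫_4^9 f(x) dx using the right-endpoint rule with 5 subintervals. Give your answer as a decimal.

Δx = 1.
Sum = 1·[(-72) + (-98) + (-128) + (-162) + (-200)] = -660.

-660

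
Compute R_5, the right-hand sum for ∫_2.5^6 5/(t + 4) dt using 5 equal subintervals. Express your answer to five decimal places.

Δt = (6 − 2.5)/5 = 0.7.
Right endpoints: 3.2, 3.9, 4.6, 5.3, 6.
f(3.2) = 25/36, f(3.9) = 50/79, f(4.6) = 25/43, f(5.3) = 50/93, f(6) = 0.5.
Sum = Δt · [f(3.2) + f(3.9) + f(4.6) + f(5.3) + f(6)].
Sum ≈ 2.06247.

2.06247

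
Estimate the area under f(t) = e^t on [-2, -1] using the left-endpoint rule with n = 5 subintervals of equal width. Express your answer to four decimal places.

Δt = (-1 − (-2))/5 = 0.2.
Left endpoints: -2, -1.8, -1.6, -1.4, -1.2.
f(-2) ≈ 0.1353, f(-1.8) ≈ 0.1653, f(-1.6) ≈ 0.2019, f(-1.4) ≈ 0.2466, f(-1.2) ≈ 0.3012.
Sum = Δt · [f(-2) + f(-1.8) + f(-1.6) + f(-1.4) + f(-1.2)].
Sum ≈ 0.2101.

0.2101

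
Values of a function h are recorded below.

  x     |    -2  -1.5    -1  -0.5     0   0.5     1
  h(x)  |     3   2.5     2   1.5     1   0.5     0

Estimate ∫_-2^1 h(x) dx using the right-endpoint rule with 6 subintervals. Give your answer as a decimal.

Δx = 0.5.
Sum = 0.5·[2.5 + 2 + 1.5 + 1 + 0.5 + 0] = 3.75.

3.75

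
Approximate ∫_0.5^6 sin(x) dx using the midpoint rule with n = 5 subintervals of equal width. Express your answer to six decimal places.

-0.086903

Δx = (6 − 0.5)/5 = 1.1.
Midpoints: 1.05, 2.15, 3.25, 4.35, 5.45.
f(1.05) ≈ 0.867423, f(2.15) ≈ 0.836899, f(3.25) ≈ -0.108195, f(4.35) ≈ -0.935053, f(5.45) ≈ -0.740077.
Sum = Δx · [f(1.05) + f(2.15) + f(3.25) + f(4.35) + f(5.45)].
Sum ≈ -0.086903.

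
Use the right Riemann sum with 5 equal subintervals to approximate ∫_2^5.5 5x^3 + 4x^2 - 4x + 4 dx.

Δx = (5.5 − 2)/5 = 0.7.
Right endpoints: 2.7, 3.4, 4.1, 4.8, 5.5.
f(2.7) = 120.775, f(3.4) = 233.16, f(4.1) = 399.445, f(4.8) = 629.92, f(5.5) = 934.875.
Sum = Δx · [f(2.7) + f(3.4) + f(4.1) + f(4.8) + f(5.5)].
Sum = 1622.7225.

1622.7225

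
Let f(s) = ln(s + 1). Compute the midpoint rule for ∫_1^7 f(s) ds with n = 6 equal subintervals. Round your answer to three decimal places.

Δs = (7 − 1)/6 = 1.
Midpoints: 1.5, 2.5, 3.5, 4.5, 5.5, 6.5.
f(1.5) ≈ 0.916, f(2.5) ≈ 1.253, f(3.5) ≈ 1.504, f(4.5) ≈ 1.705, f(5.5) ≈ 1.872, f(6.5) ≈ 2.015.
Sum = Δs · [f(1.5) + f(2.5) + f(3.5) + ...].
Sum ≈ 9.265.

9.265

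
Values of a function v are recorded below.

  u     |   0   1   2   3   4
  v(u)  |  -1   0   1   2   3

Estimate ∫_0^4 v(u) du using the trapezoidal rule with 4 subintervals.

4

Δu = 1.
T_4 = (1/2)·[(-1) + 2·0 + 2·1 + 2·2 + 3] = 4.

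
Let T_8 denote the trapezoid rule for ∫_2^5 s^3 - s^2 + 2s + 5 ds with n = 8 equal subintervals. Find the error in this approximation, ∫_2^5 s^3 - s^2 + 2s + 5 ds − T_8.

-0.66796875

Exact integral: ∫_2^5 f(s) ds = 149.25.
T_8 = 149.91796875.
Error = 149.25 − 149.91796875 = -0.66796875.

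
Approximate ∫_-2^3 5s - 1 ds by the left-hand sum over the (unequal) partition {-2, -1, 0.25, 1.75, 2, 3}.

Subinterval widths: 1, 1.25, 1.5, 0.25, 1.
Left endpoints: -2, -1, 0.25, 1.75, 2.
f(-2) = -11, f(-1) = -6, f(0.25) = 0.25, f(1.75) = 7.75, f(2) = 9.
Sum = Σ Δs_i · f(s_i).
Sum = -7.1875.

-7.1875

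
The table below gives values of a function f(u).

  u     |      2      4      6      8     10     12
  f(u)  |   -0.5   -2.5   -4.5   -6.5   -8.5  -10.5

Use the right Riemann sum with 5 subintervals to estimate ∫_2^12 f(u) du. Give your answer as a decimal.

Δu = 2.
Sum = 2·[(-2.5) + (-4.5) + (-6.5) + (-8.5) + (-10.5)] = -65.

-65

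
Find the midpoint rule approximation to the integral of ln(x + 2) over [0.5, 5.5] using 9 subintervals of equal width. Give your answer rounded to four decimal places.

7.8245

Δx = (5.5 − 0.5)/9 = 5/9.
Midpoints: 7/9, 4/3, 17/9, 22/9, 3, 32/9, 37/9, 14/3, 47/9.
f(7/9) ≈ 1.0217, f(4/3) ≈ 1.2040, f(17/9) ≈ 1.3581, f(22/9) ≈ 1.4917, f(3) ≈ 1.6094, f(32/9) ≈ 1.7148, f(37/9) ≈ 1.8101, f(14/3) ≈ 1.8971, f(47/9) ≈ 1.9772.
Sum = Δx · [f(7/9) + f(4/3) + f(17/9) + ...].
Sum ≈ 7.8245.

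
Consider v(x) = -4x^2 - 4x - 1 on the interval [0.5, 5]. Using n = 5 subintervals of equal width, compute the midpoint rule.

-219.285

Δx = (5 − 0.5)/5 = 0.9.
Midpoints: 0.95, 1.85, 2.75, 3.65, 4.55.
v(0.95) = -8.41, v(1.85) = -22.09, v(2.75) = -42.25, v(3.65) = -68.89, v(4.55) = -102.01.
Sum = Δx · [v(0.95) + v(1.85) + v(2.75) + v(3.65) + v(4.55)].
Sum = -219.285.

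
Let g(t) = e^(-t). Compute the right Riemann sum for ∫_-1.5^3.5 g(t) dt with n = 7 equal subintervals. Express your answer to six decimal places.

3.049347

Δt = (3.5 − (-1.5))/7 = 5/7.
Right endpoints: -11/14, -1/14, 9/14, 19/14, 29/14, 39/14, 3.5.
g(-11/14) ≈ 2.193974, g(-1/14) ≈ 1.074041, g(9/14) ≈ 0.525788, g(19/14) ≈ 0.257395, g(29/14) ≈ 0.126006, g(39/14) ≈ 0.061685, g(3.5) ≈ 0.030197.
Sum = Δt · [g(-11/14) + g(-1/14) + g(9/14) + ...].
Sum ≈ 3.049347.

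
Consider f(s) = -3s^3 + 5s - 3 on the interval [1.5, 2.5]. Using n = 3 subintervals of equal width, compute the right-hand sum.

-24.125

Δs = (2.5 − 1.5)/3 = 1/3.
Right endpoints: 11/6, 13/6, 2.5.
f(11/6) = -887/72, f(13/6) = -1633/72, f(2.5) = -37.375.
Sum = Δs · [f(11/6) + f(13/6) + f(2.5)].
Sum = -24.125.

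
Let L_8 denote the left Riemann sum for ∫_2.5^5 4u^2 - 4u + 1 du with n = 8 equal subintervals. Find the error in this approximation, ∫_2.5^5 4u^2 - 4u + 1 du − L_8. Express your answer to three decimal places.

9.993

Exact integral: ∫_2.5^5 f(u) du ≈ 110.83333.
L_8 = 100.83984375.
Error ≈ 110.83333 − 100.83984375 ≈ 9.993.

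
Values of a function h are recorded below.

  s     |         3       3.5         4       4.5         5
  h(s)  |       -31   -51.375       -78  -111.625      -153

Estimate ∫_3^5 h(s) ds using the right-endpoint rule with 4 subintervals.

-197

Δs = 0.5.
Sum = 0.5·[(-51.375) + (-78) + (-111.625) + (-153)] = -197.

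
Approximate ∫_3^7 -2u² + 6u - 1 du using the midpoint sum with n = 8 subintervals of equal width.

Δu = (7 − 3)/8 = 0.5.
Midpoints: 3.25, 3.75, 4.25, 4.75, 5.25, 5.75, 6.25, 6.75.
f(3.25) = -2.625, f(3.75) = -6.625, f(4.25) = -11.625, f(4.75) = -17.625, f(5.25) = -24.625, f(5.75) = -32.625, f(6.25) = -41.625, f(6.75) = -51.625.
Sum = Δu · [f(3.25) + f(3.75) + f(4.25) + ...].
Sum = -94.5.

-94.5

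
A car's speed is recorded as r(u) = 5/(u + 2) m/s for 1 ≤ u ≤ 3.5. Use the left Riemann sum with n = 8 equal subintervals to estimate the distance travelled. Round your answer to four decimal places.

3.1522

Δu = (3.5 − 1)/8 = 0.3125.
Left endpoints: 1, 1.3125, 1.625, 1.9375, 2.25, 2.5625, 2.875, 3.1875.
r(1) = 5/3, r(1.3125) = 80/53, r(1.625) = 40/29, r(1.9375) = 80/63, r(2.25) = 20/17, r(2.5625) = 80/73, r(2.875) = 40/39, r(3.1875) = 80/83.
Sum = Δu · [r(1) + r(1.3125) + r(1.625) + ...].
Sum ≈ 3.1522.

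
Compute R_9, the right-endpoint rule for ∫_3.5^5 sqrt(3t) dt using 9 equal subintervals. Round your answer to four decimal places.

Δt = (5 − 3.5)/9 = 1/6.
Right endpoints: 11/3, 23/6, 4, 25/6, 13/3, 4.5, 14/3, 29/6, 5.
f(11/3) ≈ 3.3166, f(23/6) ≈ 3.3912, f(4) ≈ 3.4641, f(25/6) ≈ 3.5355, f(13/3) ≈ 3.6056, f(4.5) ≈ 3.6742, f(14/3) ≈ 3.7417, f(29/6) ≈ 3.8079, f(5) ≈ 3.8730.
Sum = Δt · [f(11/3) + f(23/6) + f(4) + ...].
Sum ≈ 5.4016.

5.4016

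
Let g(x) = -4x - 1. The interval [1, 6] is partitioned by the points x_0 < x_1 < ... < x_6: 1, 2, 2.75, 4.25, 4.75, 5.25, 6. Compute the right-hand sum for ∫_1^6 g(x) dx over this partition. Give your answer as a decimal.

Subinterval widths: 1, 0.75, 1.5, 0.5, 0.5, 0.75.
Right endpoints: 2, 2.75, 4.25, 4.75, 5.25, 6.
g(2) = -9, g(2.75) = -12, g(4.25) = -18, g(4.75) = -20, g(5.25) = -22, g(6) = -25.
Sum = Σ Δx_i · g(x_i).
Sum = -84.75.

-84.75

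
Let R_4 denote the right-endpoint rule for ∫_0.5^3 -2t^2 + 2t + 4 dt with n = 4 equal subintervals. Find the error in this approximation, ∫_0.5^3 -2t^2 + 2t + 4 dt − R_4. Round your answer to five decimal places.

Exact integral: ∫_0.5^3 f(t) dt ≈ 0.8333333.
R_4 = -3.3984375.
Error ≈ 0.8333333 − (-3.3984375) ≈ 4.23177.

4.23177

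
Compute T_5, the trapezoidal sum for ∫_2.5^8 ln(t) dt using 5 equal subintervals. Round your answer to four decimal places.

8.8173

Δt = (8 − 2.5)/5 = 1.1.
f(2.5) ≈ 0.9163, f(3.6) ≈ 1.2809, f(4.7) ≈ 1.5476, f(5.8) ≈ 1.7579, f(6.9) ≈ 1.9315, f(8) ≈ 2.0794.
T_5 = (Δt/2)·[f(t_0) + 2f(t_1) + ... + 2f(t_{4}) + f(t_5)].
Sum ≈ 8.8173.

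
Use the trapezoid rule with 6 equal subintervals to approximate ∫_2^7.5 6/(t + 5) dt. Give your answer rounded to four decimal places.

3.4848

Δt = (7.5 − 2)/6 = 11/12.
f(2) = 6/7, f(35/12) = 72/95, f(23/6) = 36/53, f(4.75) = 8/13, f(17/3) = 0.5625, f(79/12) = 72/139, f(7.5) = 0.48.
T_6 = (Δt/2)·[f(t_0) + 2f(t_1) + ... + 2f(t_{5}) + f(t_6)].
Sum ≈ 3.4848.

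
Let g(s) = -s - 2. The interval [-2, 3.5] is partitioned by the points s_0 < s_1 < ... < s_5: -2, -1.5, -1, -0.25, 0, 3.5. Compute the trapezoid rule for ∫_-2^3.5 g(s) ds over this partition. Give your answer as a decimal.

-15.125

Subinterval widths: 0.5, 0.5, 0.75, 0.25, 3.5.
g(-2) = 0, g(-1.5) = -0.5, g(-1) = -1, g(-0.25) = -1.75, g(0) = -2, g(3.5) = -5.5.
On each subinterval the trapezoid contributes (Δs_i/2)·[g(s_{i-1}) + g(s_i)].
Sum = -15.125.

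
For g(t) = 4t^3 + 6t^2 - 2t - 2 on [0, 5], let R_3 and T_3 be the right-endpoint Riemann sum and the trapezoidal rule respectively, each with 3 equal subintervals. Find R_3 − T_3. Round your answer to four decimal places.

R_3 ≈ 1456.666667.
T_3 ≈ 923.333333.
R_3 − T_3 ≈ 533.3333.

533.3333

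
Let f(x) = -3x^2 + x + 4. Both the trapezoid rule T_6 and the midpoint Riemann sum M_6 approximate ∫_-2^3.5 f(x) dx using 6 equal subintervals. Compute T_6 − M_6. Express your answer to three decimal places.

T_6 ≈ -27.06076.
M_6 ≈ -23.59462.
T_6 − M_6 ≈ -3.466.

-3.466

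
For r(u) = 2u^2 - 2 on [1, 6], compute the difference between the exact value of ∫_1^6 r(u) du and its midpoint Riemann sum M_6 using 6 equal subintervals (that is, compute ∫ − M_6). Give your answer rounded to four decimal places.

0.5787

Exact integral: ∫_1^6 r(u) du ≈ 133.333333.
M_6 ≈ 132.754630.
Error ≈ 133.333333 − 132.754630 ≈ 0.5787.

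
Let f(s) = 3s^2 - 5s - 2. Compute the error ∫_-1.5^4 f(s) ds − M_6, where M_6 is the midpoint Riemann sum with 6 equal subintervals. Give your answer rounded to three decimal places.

1.155

Exact integral: ∫_-1.5^4 f(s) ds = 22.
M_6 ≈ 20.84462.
Error ≈ 22 − 20.84462 ≈ 1.155.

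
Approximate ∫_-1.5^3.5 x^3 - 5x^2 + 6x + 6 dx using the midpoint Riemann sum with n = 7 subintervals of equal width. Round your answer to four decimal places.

19.5918

Δx = (3.5 − (-1.5))/7 = 5/7.
Midpoints: -8/7, -3/7, 2/7, 1, 12/7, 17/7, 22/7.
f(-8/7) = -3046/343, f(-3/7) = 834/343, f(2/7) = 2514/343, f(1) = 8, f(12/7) = 2274/343, f(17/7) = 1854/343, f(22/7) = 2234/343.
Sum = Δx · [f(-8/7) + f(-3/7) + f(2/7) + ...].
Sum ≈ 19.5918.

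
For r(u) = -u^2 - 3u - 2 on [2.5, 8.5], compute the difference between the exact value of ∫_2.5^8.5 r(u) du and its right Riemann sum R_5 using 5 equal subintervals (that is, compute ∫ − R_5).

Exact integral: ∫_2.5^8.5 r(u) du = -310.5.
R_5 = -362.34.
Error = -310.5 − (-362.34) = 51.84.

51.84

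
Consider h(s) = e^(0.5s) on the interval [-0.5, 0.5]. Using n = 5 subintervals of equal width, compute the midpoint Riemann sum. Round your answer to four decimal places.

1.0100

Δs = (0.5 − (-0.5))/5 = 0.2.
Midpoints: -0.4, -0.2, 0, 0.2, 0.4.
h(-0.4) ≈ 0.8187, h(-0.2) ≈ 0.9048, h(0) ≈ 1.0000, h(0.2) ≈ 1.1052, h(0.4) ≈ 1.2214.
Sum = Δs · [h(-0.4) + h(-0.2) + h(0) + h(0.2) + h(0.4)].
Sum ≈ 1.0100.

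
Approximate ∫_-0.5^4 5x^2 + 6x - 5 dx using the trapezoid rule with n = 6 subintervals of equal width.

133.734375

Δx = (4 − (-0.5))/6 = 0.75.
f(-0.5) = -6.75, f(0.25) = -3.1875, f(1) = 6, f(1.75) = 20.8125, f(2.5) = 41.25, f(3.25) = 67.3125, f(4) = 99.
T_6 = (Δx/2)·[f(x_0) + 2f(x_1) + ... + 2f(x_{5}) + f(x_6)].
Sum = 133.734375.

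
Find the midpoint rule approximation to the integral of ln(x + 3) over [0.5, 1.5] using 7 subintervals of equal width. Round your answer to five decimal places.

Δx = (1.5 − 0.5)/7 = 1/7.
Midpoints: 4/7, 5/7, 6/7, 1, 8/7, 9/7, 10/7.
f(4/7) ≈ 1.27297, f(5/7) ≈ 1.31219, f(6/7) ≈ 1.34993, f(1) ≈ 1.38629, f(8/7) ≈ 1.42139, f(9/7) ≈ 1.45529, f(10/7) ≈ 1.48808.
Sum = Δx · [f(4/7) + f(5/7) + f(6/7) + ...].
Sum ≈ 1.38373.

1.38373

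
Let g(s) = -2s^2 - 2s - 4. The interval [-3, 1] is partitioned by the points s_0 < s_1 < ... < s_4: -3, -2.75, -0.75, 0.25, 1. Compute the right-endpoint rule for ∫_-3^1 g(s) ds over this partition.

Subinterval widths: 0.25, 2, 1, 0.75.
Right endpoints: -2.75, -0.75, 0.25, 1.
g(-2.75) = -13.625, g(-0.75) = -3.625, g(0.25) = -4.625, g(1) = -8.
Sum = Σ Δs_i · g(s_i).
Sum = -21.28125.

-21.28125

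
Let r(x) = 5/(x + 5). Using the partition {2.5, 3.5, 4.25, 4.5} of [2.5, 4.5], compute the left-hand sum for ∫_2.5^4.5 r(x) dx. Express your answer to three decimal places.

Subinterval widths: 1, 0.75, 0.25.
Left endpoints: 2.5, 3.5, 4.25.
r(2.5) = 2/3, r(3.5) = 10/17, r(4.25) = 20/37.
Sum = Σ Δx_i · r(x_i).
Sum ≈ 1.243.

1.243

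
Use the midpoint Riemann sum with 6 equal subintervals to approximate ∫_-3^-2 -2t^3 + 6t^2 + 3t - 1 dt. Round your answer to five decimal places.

61.95139

Δt = (-2 − (-3))/6 = 1/6.
Midpoints: -35/12, -2.75, -31/12, -29/12, -2.25, -25/12.
f(-35/12) = 78551/864, f(-2.75) = 77.71875, f(-31/12) = 56827/864, f(-29/12) = 47537/864, f(-2.25) = 45.40625, f(-25/12) = 31861/864.
Sum = Δt · [f(-35/12) + f(-2.75) + f(-31/12) + ...].
Sum ≈ 61.95139.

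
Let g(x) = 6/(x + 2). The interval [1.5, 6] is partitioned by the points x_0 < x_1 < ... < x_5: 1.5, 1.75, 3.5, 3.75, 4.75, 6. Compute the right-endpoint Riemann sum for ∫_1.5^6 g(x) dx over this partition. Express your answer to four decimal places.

Subinterval widths: 0.25, 1.75, 0.25, 1, 1.25.
Right endpoints: 1.75, 3.5, 3.75, 4.75, 6.
g(1.75) = 1.6, g(3.5) = 12/11, g(3.75) = 24/23, g(4.75) = 8/9, g(6) = 0.75.
Sum = Σ Δx_i · g(x_i).
Sum ≈ 4.3963.

4.3963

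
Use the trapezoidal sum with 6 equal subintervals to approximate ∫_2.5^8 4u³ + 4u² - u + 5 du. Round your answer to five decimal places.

4769.00289

Δu = (8 − 2.5)/6 = 11/12.
f(2.5) = 90, f(41/12) = 89777/432, f(13/3) = 10834/27, f(5.25) = 688.8125, f(37/6) = 29402/27, f(85/12) = 699925/432, f(8) = 2301.
T_6 = (Δu/2)·[f(u_0) + 2f(u_1) + ... + 2f(u_{5}) + f(u_6)].
Sum ≈ 4769.00289.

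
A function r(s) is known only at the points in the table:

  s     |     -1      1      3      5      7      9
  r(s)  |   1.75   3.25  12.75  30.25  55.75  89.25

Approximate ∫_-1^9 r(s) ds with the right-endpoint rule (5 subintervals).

Δs = 2.
Sum = 2·[3.25 + 12.75 + 30.25 + 55.75 + 89.25] = 382.5.

382.5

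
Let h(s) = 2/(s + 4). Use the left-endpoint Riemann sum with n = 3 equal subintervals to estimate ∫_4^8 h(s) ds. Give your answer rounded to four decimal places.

Δs = (8 − 4)/3 = 4/3.
Left endpoints: 4, 16/3, 20/3.
h(4) = 0.25, h(16/3) = 3/14, h(20/3) = 0.1875.
Sum = Δs · [h(4) + h(16/3) + h(20/3)].
Sum ≈ 0.8690.

0.8690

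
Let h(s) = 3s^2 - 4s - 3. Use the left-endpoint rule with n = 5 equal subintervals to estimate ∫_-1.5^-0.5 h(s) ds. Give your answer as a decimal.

Δs = (-0.5 − (-1.5))/5 = 0.2.
Left endpoints: -1.5, -1.3, -1.1, -0.9, -0.7.
h(-1.5) = 9.75, h(-1.3) = 7.27, h(-1.1) = 5.03, h(-0.9) = 3.03, h(-0.7) = 1.27.
Sum = Δs · [h(-1.5) + h(-1.3) + h(-1.1) + h(-0.9) + h(-0.7)].
Sum = 5.27.

5.27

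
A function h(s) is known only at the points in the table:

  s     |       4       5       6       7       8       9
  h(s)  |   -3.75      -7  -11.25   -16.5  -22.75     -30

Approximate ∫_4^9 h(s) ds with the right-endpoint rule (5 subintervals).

Δs = 1.
Sum = 1·[(-7) + (-11.25) + (-16.5) + (-22.75) + (-30)] = -87.5.

-87.5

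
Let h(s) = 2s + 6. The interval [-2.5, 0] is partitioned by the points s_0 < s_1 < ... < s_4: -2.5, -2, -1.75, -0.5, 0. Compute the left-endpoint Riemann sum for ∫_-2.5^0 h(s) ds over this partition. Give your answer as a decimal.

Subinterval widths: 0.5, 0.25, 1.25, 0.5.
Left endpoints: -2.5, -2, -1.75, -0.5.
h(-2.5) = 1, h(-2) = 2, h(-1.75) = 2.5, h(-0.5) = 5.
Sum = Σ Δs_i · h(s_i).
Sum = 6.625.

6.625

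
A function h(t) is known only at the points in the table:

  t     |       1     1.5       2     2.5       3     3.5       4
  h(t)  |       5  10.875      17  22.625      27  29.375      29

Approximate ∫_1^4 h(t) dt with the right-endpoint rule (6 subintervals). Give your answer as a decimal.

Δt = 0.5.
Sum = 0.5·[10.875 + 17 + 22.625 + 27 + 29.375 + 29] = 67.9375.

67.9375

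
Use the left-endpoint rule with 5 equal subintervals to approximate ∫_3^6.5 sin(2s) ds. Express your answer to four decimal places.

-0.2229

Δs = (6.5 − 3)/5 = 0.7.
Left endpoints: 3, 3.7, 4.4, 5.1, 5.8.
f(3) ≈ -0.2794, f(3.7) ≈ 0.8987, f(4.4) ≈ 0.5849, f(5.1) ≈ -0.6999, f(5.8) ≈ -0.8228.
Sum = Δs · [f(3) + f(3.7) + f(4.4) + f(5.1) + f(5.8)].
Sum ≈ -0.2229.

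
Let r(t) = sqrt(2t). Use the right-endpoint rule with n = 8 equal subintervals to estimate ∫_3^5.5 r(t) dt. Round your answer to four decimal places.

7.3966

Δt = (5.5 − 3)/8 = 0.3125.
Right endpoints: 3.3125, 3.625, 3.9375, 4.25, 4.5625, 4.875, 5.1875, 5.5.
r(3.3125) ≈ 2.5739, r(3.625) ≈ 2.6926, r(3.9375) ≈ 2.8062, r(4.25) ≈ 2.9155, r(4.5625) ≈ 3.0208, r(4.875) ≈ 3.1225, r(5.1875) ≈ 3.2210, r(5.5) ≈ 3.3166.
Sum = Δt · [r(3.3125) + r(3.625) + r(3.9375) + ...].
Sum ≈ 7.3966.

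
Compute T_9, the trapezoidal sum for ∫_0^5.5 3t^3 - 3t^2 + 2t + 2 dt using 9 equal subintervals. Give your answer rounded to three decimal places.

Δt = (5.5 − 0)/9 = 11/18.
f(0) = 2, f(11/18) = 5417/1944, f(11/9) = 1322/243, f(11/6) = 1013/72, f(22/9) = 7966/243, f(55/18) = 127693/1944, f(11/3) = 1052/9, f(77/18) = 370331/1944, f(44/9) = 70622/243, f(5.5) = 421.375.
T_9 = (Δt/2)·[f(t_0) + 2f(t_1) + ... + 2f(t_{8}) + f(t_9)].
Sum ≈ 568.618.

568.618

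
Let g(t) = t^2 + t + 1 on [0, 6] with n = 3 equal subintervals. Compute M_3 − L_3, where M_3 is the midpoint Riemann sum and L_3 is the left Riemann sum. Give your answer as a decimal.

36

M_3 = 94.
L_3 = 58.
M_3 − L_3 = 36.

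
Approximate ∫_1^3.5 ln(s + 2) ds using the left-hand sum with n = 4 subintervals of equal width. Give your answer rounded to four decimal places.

Δs = (3.5 − 1)/4 = 0.625.
Left endpoints: 1, 1.625, 2.25, 2.875.
f(1) ≈ 1.0986, f(1.625) ≈ 1.2879, f(2.25) ≈ 1.4469, f(2.875) ≈ 1.5841.
Sum = Δs · [f(1) + f(1.625) + f(2.25) + f(2.875)].
Sum ≈ 3.3859.

3.3859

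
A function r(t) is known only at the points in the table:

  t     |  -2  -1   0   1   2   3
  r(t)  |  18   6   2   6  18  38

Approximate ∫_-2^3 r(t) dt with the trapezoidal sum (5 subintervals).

Δt = 1.
T_5 = (1/2)·[18 + 2·6 + 2·2 + 2·6 + 2·18 + 38] = 60.

60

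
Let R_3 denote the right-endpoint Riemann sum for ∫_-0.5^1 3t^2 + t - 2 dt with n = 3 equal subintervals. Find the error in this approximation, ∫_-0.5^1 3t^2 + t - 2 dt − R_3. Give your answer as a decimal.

-1.125

Exact integral: ∫_-0.5^1 f(t) dt = -1.5.
R_3 = -0.375.
Error = -1.5 − (-0.375) = -1.125.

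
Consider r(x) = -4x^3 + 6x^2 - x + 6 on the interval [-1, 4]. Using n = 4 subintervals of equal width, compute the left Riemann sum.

Δx = (4 − (-1))/4 = 1.25.
Left endpoints: -1, 0.25, 1.5, 2.75.
r(-1) = 17, r(0.25) = 6.0625, r(1.5) = 4.5, r(2.75) = -34.5625.
Sum = Δx · [r(-1) + r(0.25) + r(1.5) + r(2.75)].
Sum = -8.75.

-8.75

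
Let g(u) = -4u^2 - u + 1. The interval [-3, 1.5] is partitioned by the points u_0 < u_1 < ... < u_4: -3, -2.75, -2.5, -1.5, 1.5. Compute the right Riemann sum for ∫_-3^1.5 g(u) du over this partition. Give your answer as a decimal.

-47

Subinterval widths: 0.25, 0.25, 1, 3.
Right endpoints: -2.75, -2.5, -1.5, 1.5.
g(-2.75) = -26.5, g(-2.5) = -21.5, g(-1.5) = -6.5, g(1.5) = -9.5.
Sum = Σ Δu_i · g(u_i).
Sum = -47.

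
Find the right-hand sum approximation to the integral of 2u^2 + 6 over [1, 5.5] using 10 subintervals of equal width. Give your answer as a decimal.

Δu = (5.5 − 1)/10 = 0.45.
Right endpoints: 1.45, 1.9, 2.35, 2.8, 3.25, 3.7, 4.15, 4.6, 5.05, 5.5.
f(1.45) = 10.205, f(1.9) = 13.22, f(2.35) = 17.045, f(2.8) = 21.68, f(3.25) = 27.125, f(3.7) = 33.38, f(4.15) = 40.445, f(4.6) = 48.32, f(5.05) = 57.005, f(5.5) = 66.5.
Sum = Δu · [f(1.45) + f(1.9) + f(2.35) + ...].
Sum = 150.71625.

150.71625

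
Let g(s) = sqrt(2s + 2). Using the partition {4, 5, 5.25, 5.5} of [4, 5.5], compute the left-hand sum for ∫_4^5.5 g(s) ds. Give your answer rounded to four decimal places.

4.9122

Subinterval widths: 1, 0.25, 0.25.
Left endpoints: 4, 5, 5.25.
g(4) ≈ 3.1623, g(5) ≈ 3.4641, g(5.25) ≈ 3.5355.
Sum = Σ Δs_i · g(s_i).
Sum ≈ 4.9122.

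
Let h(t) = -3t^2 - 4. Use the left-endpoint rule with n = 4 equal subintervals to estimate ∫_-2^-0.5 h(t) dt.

-16.08984375

Δt = (-0.5 − (-2))/4 = 0.375.
Left endpoints: -2, -1.625, -1.25, -0.875.
h(-2) = -16, h(-1.625) = -11.921875, h(-1.25) = -8.6875, h(-0.875) = -6.296875.
Sum = Δt · [h(-2) + h(-1.625) + h(-1.25) + h(-0.875)].
Sum = -16.08984375.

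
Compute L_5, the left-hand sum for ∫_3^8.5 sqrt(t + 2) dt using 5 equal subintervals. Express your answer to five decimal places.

Δt = (8.5 − 3)/5 = 1.1.
Left endpoints: 3, 4.1, 5.2, 6.3, 7.4.
f(3) ≈ 2.23607, f(4.1) ≈ 2.46982, f(5.2) ≈ 2.68328, f(6.3) ≈ 2.88097, f(7.4) ≈ 3.06594.
Sum = Δt · [f(3) + f(4.1) + f(5.2) + f(6.3) + f(7.4)].
Sum ≈ 14.66969.

14.66969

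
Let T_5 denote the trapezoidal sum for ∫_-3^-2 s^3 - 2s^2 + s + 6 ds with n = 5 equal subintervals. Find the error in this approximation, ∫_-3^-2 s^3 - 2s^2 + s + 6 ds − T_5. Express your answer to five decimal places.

Exact integral: ∫_-3^-2 f(s) ds ≈ -25.4166667.
T_5 = -25.48.
Error ≈ -25.4166667 − (-25.48) ≈ 0.06333.

0.06333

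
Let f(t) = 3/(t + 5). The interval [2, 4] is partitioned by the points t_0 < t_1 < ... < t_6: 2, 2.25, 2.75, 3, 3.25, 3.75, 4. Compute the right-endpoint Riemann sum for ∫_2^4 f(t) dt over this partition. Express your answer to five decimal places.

0.73642

Subinterval widths: 0.25, 0.5, 0.25, 0.25, 0.5, 0.25.
Right endpoints: 2.25, 2.75, 3, 3.25, 3.75, 4.
f(2.25) = 12/29, f(2.75) = 12/31, f(3) = 0.375, f(3.25) = 4/11, f(3.75) = 12/35, f(4) = 1/3.
Sum = Σ Δt_i · f(t_i).
Sum ≈ 0.73642.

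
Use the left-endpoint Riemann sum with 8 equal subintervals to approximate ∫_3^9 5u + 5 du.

Δu = (9 − 3)/8 = 0.75.
Left endpoints: 3, 3.75, 4.5, 5.25, 6, 6.75, 7.5, 8.25.
f(3) = 20, f(3.75) = 23.75, f(4.5) = 27.5, f(5.25) = 31.25, f(6) = 35, f(6.75) = 38.75, f(7.5) = 42.5, f(8.25) = 46.25.
Sum = Δu · [f(3) + f(3.75) + f(4.5) + ...].
Sum = 198.75.

198.75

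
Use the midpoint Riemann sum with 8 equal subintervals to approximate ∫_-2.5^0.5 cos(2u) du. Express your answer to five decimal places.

Δu = (0.5 − (-2.5))/8 = 0.375.
Midpoints: -2.3125, -1.9375, -1.5625, -1.1875, -0.8125, -0.4375, -0.0625, 0.3125.
f(-2.3125) ≈ -0.08728, f(-1.9375) ≈ -0.74290, f(-1.5625) ≈ -0.99986, f(-1.1875) ≈ -0.72028, f(-0.8125) ≈ -0.05418, f(-0.4375) ≈ 0.64100, f(-0.0625) ≈ 0.99220, f(0.3125) ≈ 0.81096.
Sum = Δu · [f(-2.3125) + f(-1.9375) + f(-1.5625) + ...].
Sum ≈ -0.06013.

-0.06013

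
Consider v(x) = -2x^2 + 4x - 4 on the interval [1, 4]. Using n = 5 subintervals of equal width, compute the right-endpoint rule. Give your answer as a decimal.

Δx = (4 − 1)/5 = 0.6.
Right endpoints: 1.6, 2.2, 2.8, 3.4, 4.
v(1.6) = -2.72, v(2.2) = -4.88, v(2.8) = -8.48, v(3.4) = -13.52, v(4) = -20.
Sum = Δx · [v(1.6) + v(2.2) + v(2.8) + v(3.4) + v(4)].
Sum = -29.76.

-29.76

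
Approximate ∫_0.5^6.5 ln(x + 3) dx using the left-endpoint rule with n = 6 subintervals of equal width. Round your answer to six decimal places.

10.488360

Δx = (6.5 − 0.5)/6 = 1.
Left endpoints: 0.5, 1.5, 2.5, 3.5, 4.5, 5.5.
f(0.5) ≈ 1.252763, f(1.5) ≈ 1.504077, f(2.5) ≈ 1.704748, f(3.5) ≈ 1.871802, f(4.5) ≈ 2.014903, f(5.5) ≈ 2.140066.
Sum = Δx · [f(0.5) + f(1.5) + f(2.5) + ...].
Sum ≈ 10.488360.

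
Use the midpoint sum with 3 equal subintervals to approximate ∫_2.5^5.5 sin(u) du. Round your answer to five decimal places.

Δu = (5.5 − 2.5)/3 = 1.
Midpoints: 3, 4, 5.
f(3) ≈ 0.14112, f(4) ≈ -0.75680, f(5) ≈ -0.95892.
Sum = Δu · [f(3) + f(4) + f(5)].
Sum ≈ -1.57461.

-1.57461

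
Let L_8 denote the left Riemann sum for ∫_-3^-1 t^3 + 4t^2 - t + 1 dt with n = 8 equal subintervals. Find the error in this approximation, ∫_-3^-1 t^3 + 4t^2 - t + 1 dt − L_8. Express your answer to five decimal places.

-0.95833

Exact integral: ∫_-3^-1 f(t) dt ≈ 20.6666667.
L_8 = 21.625.
Error ≈ 20.6666667 − 21.625 ≈ -0.95833.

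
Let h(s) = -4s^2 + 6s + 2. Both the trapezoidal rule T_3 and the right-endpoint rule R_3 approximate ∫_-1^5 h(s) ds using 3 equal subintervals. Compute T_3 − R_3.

60

T_3 = -100.
R_3 = -160.
T_3 − R_3 = 60.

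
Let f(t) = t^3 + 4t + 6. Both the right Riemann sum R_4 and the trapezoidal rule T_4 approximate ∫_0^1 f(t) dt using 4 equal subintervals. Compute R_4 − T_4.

R_4 = 8.890625.
T_4 = 8.265625.
R_4 − T_4 = 0.625.

0.625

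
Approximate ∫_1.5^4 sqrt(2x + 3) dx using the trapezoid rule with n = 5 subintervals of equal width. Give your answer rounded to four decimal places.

Δx = (4 − 1.5)/5 = 0.5.
f(1.5) ≈ 2.4495, f(2) ≈ 2.6458, f(2.5) ≈ 2.8284, f(3) ≈ 3.0000, f(3.5) ≈ 3.1623, f(4) ≈ 3.3166.
T_5 = (Δx/2)·[f(x_0) + 2f(x_1) + ... + 2f(x_{4}) + f(x_5)].
Sum ≈ 7.2598.

7.2598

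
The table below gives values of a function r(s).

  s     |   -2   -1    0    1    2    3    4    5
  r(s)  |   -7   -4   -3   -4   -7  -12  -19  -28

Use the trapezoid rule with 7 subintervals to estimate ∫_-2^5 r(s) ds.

Δs = 1.
T_7 = (1/2)·[(-7) + 2·(-4) + 2·(-3) + 2·(-4) + 2·(-7) + 2·(-12) + 2·(-19) + (-28)] = -66.5.

-66.5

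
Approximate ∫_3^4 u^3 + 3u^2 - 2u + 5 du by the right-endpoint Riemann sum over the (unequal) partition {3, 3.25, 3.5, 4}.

90.03515625

Subinterval widths: 0.25, 0.25, 0.5.
Right endpoints: 3.25, 3.5, 4.
f(3.25) = 64.515625, f(3.5) = 77.625, f(4) = 109.
Sum = Σ Δu_i · f(u_i).
Sum = 90.03515625.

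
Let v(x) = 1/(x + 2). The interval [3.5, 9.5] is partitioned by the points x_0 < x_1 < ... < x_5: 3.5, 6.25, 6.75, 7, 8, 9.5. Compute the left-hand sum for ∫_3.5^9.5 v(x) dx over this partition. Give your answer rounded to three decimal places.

Subinterval widths: 2.75, 0.5, 0.25, 1, 1.5.
Left endpoints: 3.5, 6.25, 6.75, 7, 8.
v(3.5) = 2/11, v(6.25) = 4/33, v(6.75) = 4/35, v(7) = 1/9, v(8) = 0.1.
Sum = Σ Δx_i · v(x_i).
Sum ≈ 0.850.

0.850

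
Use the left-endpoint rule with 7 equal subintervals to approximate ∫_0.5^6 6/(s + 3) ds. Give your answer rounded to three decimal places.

6.100

Δs = (6 − 0.5)/7 = 11/14.
Left endpoints: 0.5, 9/7, 29/14, 20/7, 51/14, 31/7, 73/14.
f(0.5) = 12/7, f(9/7) = 1.4, f(29/14) = 84/71, f(20/7) = 42/41, f(51/14) = 28/31, f(31/7) = 21/26, f(73/14) = 84/115.
Sum = Δs · [f(0.5) + f(9/7) + f(29/14) + ...].
Sum ≈ 6.100.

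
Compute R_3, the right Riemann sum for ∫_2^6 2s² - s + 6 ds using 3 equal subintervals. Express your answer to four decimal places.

189.0370

Δs = (6 − 2)/3 = 4/3.
Right endpoints: 10/3, 14/3, 6.
f(10/3) = 224/9, f(14/3) = 404/9, f(6) = 72.
Sum = Δs · [f(10/3) + f(14/3) + f(6)].
Sum ≈ 189.0370.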